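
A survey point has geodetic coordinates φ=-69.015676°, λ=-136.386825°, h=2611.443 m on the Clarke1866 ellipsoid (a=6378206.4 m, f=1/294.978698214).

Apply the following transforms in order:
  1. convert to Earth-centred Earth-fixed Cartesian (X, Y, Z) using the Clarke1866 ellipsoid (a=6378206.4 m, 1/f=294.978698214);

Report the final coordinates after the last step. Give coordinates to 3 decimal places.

X=-1659307.729 m, Y=-1580865.119 m, Z=-5934851.718 m

start: φ=-69.015676°, λ=-136.386825°, h=2611.443 m
→ ECEF (a=6378206.400, f=1/294.978698214): X=-1659307.7288, Y=-1580865.1193, Z=-5934851.7183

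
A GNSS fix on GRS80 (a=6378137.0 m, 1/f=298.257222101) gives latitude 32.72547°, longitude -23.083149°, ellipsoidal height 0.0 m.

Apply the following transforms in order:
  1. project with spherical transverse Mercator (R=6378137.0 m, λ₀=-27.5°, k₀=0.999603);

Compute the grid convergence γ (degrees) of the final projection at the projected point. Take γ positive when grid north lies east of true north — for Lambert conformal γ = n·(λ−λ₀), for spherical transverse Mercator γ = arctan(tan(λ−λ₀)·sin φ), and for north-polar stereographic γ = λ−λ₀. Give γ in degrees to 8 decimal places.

start: φ=32.725470°, λ=-23.083149°, h=0.000 m
→ into tm (λ₀=-27.5°): φ=32.72547000°, λ−λ₀=4.41685100°
convergence γ = 2.39116508°

2.39116508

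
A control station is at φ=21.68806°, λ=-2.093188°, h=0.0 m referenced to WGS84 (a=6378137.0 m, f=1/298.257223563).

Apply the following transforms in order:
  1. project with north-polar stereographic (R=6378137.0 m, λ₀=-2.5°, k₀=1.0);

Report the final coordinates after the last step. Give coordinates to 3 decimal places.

start: φ=21.688060°, λ=-2.093188°, h=0.000 m
→ stereo (R=6378137.0, λ₀=-2.5°): E=61450.5988, N=-8654613.9127

E=61450.599 m, N=-8654613.913 m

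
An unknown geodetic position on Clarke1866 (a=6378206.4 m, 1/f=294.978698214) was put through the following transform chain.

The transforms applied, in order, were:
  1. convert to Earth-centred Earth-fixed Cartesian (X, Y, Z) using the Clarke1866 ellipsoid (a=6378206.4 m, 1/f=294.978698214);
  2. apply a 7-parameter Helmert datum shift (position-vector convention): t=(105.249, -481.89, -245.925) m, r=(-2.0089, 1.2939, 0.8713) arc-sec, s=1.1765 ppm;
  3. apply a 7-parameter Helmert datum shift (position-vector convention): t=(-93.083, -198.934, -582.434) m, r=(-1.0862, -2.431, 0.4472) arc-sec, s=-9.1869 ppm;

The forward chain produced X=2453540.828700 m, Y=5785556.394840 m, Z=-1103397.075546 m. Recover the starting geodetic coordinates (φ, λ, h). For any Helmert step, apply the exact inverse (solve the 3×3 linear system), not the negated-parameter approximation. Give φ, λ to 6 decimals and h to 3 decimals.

φ=-10.015911°, λ=67.021422°, h=3402.576 m

start: X=2453540.8287, Y=5785556.3948, Z=-1103397.0755 m
→ Helmert⁻¹: X=2453655.9997, Y=5785808.9703, Z=-1102823.2231
→ Helmert⁻¹: X=2453579.2224, Y=5786284.4261, Z=-1102504.2545
→ geod (Bowring, a=6378206.400): φ=-10.01591100°, λ=67.02142200°, h=3402.5760 m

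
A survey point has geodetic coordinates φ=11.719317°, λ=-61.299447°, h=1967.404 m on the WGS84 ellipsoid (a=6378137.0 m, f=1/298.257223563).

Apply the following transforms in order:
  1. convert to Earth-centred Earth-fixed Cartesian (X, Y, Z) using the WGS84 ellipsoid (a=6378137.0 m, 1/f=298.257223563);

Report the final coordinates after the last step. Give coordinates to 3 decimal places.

start: φ=11.719317°, λ=-61.299447°, h=1967.404 m
→ ECEF (a=6378137.000, f=1/298.257223563): X=3000474.8098, Y=-5480353.7923, Z=1287415.4724

X=3000474.810 m, Y=-5480353.792 m, Z=1287415.472 m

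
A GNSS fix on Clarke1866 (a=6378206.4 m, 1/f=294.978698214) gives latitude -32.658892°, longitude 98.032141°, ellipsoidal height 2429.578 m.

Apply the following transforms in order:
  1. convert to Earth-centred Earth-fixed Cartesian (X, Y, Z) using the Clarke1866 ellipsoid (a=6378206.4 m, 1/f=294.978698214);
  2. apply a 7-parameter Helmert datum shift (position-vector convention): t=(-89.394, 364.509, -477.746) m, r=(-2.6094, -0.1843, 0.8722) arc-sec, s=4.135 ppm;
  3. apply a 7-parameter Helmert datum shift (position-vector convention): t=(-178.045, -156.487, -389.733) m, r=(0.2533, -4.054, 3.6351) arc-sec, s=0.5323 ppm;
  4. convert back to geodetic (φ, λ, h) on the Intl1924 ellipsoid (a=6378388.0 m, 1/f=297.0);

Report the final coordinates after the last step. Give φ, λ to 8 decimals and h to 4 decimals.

φ=-32.66390631°, λ=98.03522091°, h=2908.4645 m

start: φ=-32.658892°, λ=98.032141°, h=2429.578 m
→ ECEF (a=6378206.400, f=1/294.978698214): X=-751340.9742, Y=5324395.1103, Z=-3423300.6233
→ Helmert 7p (PV): X=-751452.9308, Y=5324735.1512, Z=-3423860.5537
→ Helmert 7p (PV): X=-751657.9223, Y=5324572.4600, Z=-3424260.3396
→ geod (Bowring, a=6378388.000): φ=-32.66390631°, λ=98.03522091°, h=2908.4645 m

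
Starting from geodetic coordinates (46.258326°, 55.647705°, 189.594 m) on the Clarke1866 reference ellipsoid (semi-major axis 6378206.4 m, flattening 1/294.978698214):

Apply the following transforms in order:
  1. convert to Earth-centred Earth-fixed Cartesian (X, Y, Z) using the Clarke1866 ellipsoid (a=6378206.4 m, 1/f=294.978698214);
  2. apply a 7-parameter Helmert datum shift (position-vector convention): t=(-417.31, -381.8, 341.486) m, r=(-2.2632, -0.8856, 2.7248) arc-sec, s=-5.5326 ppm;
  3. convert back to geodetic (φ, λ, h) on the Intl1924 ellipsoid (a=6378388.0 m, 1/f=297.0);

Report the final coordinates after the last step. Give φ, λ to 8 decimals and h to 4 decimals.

φ=46.26233295°, λ=55.65071528°, h=-237.7609 m

start: φ=46.258326°, λ=55.647705°, h=189.594 m
→ ECEF (a=6378206.400, f=1/294.978698214): X=2492923.4418, Y=3647333.6345, Z=4585080.4618
→ Helmert 7p (PV): X=2492424.4717, Y=3647014.8957, Z=4585367.2643
→ geod (Bowring, a=6378388.000): φ=46.26233295°, λ=55.65071528°, h=-237.7609 m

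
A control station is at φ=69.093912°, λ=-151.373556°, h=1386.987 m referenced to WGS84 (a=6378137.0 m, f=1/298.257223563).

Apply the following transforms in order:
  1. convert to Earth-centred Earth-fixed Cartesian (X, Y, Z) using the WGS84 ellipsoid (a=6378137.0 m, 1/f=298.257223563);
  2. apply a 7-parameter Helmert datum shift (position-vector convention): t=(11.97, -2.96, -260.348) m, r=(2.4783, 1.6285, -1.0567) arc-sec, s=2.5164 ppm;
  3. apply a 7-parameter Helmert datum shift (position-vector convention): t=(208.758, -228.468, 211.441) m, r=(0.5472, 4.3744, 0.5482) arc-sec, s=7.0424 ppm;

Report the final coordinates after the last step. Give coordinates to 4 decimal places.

start: φ=69.093912°, λ=-151.373556°, h=1386.987 m
→ ECEF (a=6378137.000, f=1/298.257223563): X=-2004043.9125, Y=-1093840.3983, Z=5937014.7923
→ Helmert 7p (PV): X=-2003995.7153, Y=-1093907.1783, Z=5936772.0638
→ Helmert 7p (PV): X=-2003672.2568, Y=-1094164.4260, Z=5937064.9123

X=-2003672.2568 m, Y=-1094164.4260 m, Z=5937064.9123 m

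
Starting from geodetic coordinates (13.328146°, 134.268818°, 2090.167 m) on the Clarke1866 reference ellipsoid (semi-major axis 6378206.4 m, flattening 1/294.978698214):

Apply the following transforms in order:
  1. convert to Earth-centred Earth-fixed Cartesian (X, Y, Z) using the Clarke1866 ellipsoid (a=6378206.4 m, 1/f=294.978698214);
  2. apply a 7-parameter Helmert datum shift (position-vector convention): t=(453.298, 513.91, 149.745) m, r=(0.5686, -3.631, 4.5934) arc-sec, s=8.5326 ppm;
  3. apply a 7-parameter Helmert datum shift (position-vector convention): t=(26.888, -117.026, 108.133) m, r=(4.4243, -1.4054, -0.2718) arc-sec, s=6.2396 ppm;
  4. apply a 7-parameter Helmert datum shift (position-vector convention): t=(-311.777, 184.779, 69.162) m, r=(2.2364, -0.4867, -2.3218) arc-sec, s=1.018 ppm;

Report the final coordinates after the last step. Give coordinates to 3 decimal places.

start: φ=13.328146°, λ=134.268818°, h=2090.167 m
→ ECEF (a=6378206.400, f=1/294.978698214): X=-4334435.5507, Y=4446499.8338, Z=1461145.9739
→ Helmert 7p (PV): X=-4334143.9802, Y=4446951.1299, Z=1461244.1416
→ Helmert 7p (PV): X=-4334148.2320, Y=4446836.2190, Z=1461427.2469
→ Helmert 7p (PV): X=-4334417.8141, Y=4447058.4665, Z=1461535.8842

X=-4334417.814 m, Y=4447058.467 m, Z=1461535.884 m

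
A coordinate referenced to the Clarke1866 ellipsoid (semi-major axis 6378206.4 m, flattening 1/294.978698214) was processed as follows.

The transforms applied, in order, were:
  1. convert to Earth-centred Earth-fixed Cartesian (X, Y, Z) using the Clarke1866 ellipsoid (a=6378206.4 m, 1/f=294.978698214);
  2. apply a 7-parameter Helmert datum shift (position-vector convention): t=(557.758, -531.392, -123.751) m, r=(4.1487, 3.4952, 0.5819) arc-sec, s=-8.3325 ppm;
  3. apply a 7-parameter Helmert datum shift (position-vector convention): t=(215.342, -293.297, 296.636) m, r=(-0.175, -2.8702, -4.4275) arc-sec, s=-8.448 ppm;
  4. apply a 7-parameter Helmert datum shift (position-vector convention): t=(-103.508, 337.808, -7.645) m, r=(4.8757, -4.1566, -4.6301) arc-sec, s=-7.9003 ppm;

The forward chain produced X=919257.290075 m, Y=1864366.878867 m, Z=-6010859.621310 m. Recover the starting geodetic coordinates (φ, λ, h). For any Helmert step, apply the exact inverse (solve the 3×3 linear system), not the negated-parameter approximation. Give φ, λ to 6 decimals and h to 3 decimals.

φ=-71.045340°, λ=63.777871°, h=1612.714 m

start: X=919257.2901, Y=1864366.8789, Z=-6010859.6213 m
→ Helmert⁻¹: X=919205.0897, Y=1863922.3436, Z=-6010962.0473
→ Helmert⁻¹: X=918873.8467, Y=1864256.2135, Z=-6011320.6714
→ Helmert⁻¹: X=918430.8633, Y=1864679.6455, Z=-6011268.9513
→ geod (Bowring, a=6378206.400): φ=-71.04534000°, λ=63.77787100°, h=1612.7140 m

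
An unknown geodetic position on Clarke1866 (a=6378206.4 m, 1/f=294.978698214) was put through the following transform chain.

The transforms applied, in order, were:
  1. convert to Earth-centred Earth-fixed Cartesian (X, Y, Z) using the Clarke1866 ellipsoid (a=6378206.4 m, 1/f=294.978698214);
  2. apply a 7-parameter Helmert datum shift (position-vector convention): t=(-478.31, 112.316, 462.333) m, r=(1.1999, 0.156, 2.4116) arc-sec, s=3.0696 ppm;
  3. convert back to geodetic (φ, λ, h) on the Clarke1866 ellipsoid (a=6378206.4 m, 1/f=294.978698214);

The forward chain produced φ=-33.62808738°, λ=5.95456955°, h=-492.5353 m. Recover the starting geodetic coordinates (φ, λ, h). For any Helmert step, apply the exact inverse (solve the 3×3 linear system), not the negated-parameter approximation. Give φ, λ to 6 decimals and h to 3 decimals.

φ=-33.629233°, λ=5.951939°, h=130.360 m

start: φ=-33.628087°, λ=5.954570°, h=-492.535 m
→ ECEF (a=6378206.400, f=1/294.978698214): X=5287241.2702, Y=551473.1789, Z=-3511715.2198
→ Helmert⁻¹: X=5287712.4507, Y=551276.9165, Z=-3512165.9797
→ geod (Bowring, a=6378206.400): φ=-33.62923300°, λ=5.95193900°, h=130.3600 m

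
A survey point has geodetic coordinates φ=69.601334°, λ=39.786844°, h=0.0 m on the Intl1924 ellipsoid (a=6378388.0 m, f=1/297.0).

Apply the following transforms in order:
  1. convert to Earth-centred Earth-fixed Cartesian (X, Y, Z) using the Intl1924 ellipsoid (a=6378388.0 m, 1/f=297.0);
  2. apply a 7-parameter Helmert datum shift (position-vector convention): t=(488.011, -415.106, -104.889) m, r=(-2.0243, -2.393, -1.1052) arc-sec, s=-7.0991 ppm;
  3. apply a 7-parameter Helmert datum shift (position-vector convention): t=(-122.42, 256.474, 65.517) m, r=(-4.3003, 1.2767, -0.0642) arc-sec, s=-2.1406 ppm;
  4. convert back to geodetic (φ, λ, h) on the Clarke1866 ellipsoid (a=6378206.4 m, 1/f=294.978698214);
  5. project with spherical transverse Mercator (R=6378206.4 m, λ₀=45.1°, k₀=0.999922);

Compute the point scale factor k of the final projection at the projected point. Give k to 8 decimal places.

start: φ=69.601334°, λ=39.786844°, h=0.000 m
→ ECEF (a=6378388.000, f=1/297.0): X=1713433.0852, Y=1426912.2152, Z=5955822.5912
→ Helmert 7p (PV): X=1713847.4814, Y=1426536.2491, Z=5955681.2959
→ Helmert 7p (PV): X=1713758.7001, Y=1426913.3025, Z=5955693.7151
→ geod (Bowring, a=6378206.400): φ=69.59968380°, λ=39.78151181°, h=276.9553 m
→ into tm (λ₀=45.1°): φ=69.59968380°, λ−λ₀=-5.31848819°
scale k = 1.00044435

1.00044435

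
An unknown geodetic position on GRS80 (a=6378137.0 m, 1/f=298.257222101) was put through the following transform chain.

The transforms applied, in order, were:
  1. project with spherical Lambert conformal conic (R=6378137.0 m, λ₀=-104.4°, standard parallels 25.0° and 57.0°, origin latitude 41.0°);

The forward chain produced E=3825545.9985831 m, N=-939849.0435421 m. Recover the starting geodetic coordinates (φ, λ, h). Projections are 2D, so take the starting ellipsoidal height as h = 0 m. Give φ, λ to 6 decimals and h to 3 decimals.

start: E=3825545.9986, N=-939849.0435 m
→ lcc⁻¹: φ=24.26627700°, λ=-65.53034600°

φ=24.266277°, λ=-65.530346°, h=0.000 m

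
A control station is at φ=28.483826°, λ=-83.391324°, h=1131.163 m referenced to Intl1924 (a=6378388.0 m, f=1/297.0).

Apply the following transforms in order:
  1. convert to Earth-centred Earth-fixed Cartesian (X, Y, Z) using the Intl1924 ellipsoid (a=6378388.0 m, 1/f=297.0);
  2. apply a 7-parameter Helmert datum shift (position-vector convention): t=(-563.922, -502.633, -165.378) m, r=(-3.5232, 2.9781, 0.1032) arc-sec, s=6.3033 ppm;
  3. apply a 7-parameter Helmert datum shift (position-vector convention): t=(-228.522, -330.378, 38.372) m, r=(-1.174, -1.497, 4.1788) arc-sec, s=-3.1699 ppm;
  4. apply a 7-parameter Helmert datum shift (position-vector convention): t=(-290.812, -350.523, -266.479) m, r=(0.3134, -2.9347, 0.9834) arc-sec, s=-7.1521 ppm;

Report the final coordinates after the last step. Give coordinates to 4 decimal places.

X=644858.3425 m, Y=-5575374.0920 m, Z=3024040.8494 m

start: φ=28.483826°, λ=-83.391324°, h=1131.163 m
→ ECEF (a=6378388.000, f=1/297.0): X=645823.1897, Y=-5574293.7158, Z=3024323.4759
→ Helmert 7p (PV): X=645309.7936, Y=-5574779.5034, Z=3024263.0514
→ Helmert 7p (PV): X=645170.2184, Y=-5575061.9232, Z=3024328.2501
→ Helmert 7p (PV): X=644858.3425, Y=-5575374.0920, Z=3024040.8494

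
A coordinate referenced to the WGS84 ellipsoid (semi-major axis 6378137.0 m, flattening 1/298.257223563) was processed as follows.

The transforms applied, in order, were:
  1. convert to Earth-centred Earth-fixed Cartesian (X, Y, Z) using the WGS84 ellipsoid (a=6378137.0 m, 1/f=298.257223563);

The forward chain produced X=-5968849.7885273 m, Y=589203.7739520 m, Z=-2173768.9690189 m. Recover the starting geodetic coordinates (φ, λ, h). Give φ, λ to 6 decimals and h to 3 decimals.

start: X=-5968849.7885, Y=589203.7740, Z=-2173768.9690 m
→ geod (Bowring, a=6378137.000): φ=-20.04526100°, λ=174.36241900°, h=3980.7030 m

φ=-20.045261°, λ=174.362419°, h=3980.703 m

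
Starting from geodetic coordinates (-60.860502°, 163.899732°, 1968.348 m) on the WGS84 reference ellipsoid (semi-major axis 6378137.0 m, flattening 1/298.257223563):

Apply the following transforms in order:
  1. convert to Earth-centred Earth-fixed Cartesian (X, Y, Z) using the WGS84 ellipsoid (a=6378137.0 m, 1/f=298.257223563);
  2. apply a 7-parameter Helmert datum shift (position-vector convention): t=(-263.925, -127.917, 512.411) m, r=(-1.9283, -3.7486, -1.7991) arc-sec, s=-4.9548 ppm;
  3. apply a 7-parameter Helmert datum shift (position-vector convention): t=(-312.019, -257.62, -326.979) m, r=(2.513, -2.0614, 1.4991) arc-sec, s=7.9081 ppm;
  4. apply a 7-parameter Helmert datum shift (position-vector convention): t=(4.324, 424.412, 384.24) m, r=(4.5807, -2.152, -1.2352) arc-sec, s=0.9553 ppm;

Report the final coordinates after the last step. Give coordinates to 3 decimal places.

start: φ=-60.860502°, λ=163.899732°, h=1968.348 m
→ ECEF (a=6378137.000, f=1/298.257223563): X=-2992510.2758, Y=863758.8720, Z=-5549509.4237
→ Helmert 7p (PV): X=-2992650.9848, Y=863600.8964, Z=-5549031.9758
→ Helmert 7p (PV): X=-2992937.4894, Y=863395.9620, Z=-5549422.2241
→ Helmert 7p (PV): X=-2992872.9559, Y=863962.3627, Z=-5549055.3371

X=-2992872.956 m, Y=863962.363 m, Z=-5549055.337 m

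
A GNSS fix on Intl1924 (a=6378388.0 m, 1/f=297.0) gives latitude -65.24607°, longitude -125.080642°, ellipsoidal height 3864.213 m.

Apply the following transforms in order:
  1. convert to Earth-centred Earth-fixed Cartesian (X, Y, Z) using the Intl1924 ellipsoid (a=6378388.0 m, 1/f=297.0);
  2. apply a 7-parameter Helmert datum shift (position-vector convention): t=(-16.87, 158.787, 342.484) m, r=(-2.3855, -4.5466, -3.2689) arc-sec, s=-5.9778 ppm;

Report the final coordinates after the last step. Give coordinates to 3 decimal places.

start: φ=-65.246070°, λ=-125.080642°, h=3864.213 m
→ ECEF (a=6378388.000, f=1/297.0): X=-1540171.9625, Y=-2193017.6445, Z=-5772890.6712
→ Helmert 7p (PV): X=-1540087.1322, Y=-2192888.1039, Z=-5772522.2645

X=-1540087.132 m, Y=-2192888.104 m, Z=-5772522.264 m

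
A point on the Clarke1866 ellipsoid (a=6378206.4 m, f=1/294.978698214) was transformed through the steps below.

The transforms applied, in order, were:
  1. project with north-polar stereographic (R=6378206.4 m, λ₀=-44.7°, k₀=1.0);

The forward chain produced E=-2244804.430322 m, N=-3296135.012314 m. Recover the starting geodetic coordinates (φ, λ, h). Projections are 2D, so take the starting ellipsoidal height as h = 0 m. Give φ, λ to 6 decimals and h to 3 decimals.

φ=55.279189°, λ=-78.956484°, h=0.000 m

start: E=-2244804.4303, N=-3296135.0123 m
→ stereo⁻¹: φ=55.27918900°, λ=-78.95648400°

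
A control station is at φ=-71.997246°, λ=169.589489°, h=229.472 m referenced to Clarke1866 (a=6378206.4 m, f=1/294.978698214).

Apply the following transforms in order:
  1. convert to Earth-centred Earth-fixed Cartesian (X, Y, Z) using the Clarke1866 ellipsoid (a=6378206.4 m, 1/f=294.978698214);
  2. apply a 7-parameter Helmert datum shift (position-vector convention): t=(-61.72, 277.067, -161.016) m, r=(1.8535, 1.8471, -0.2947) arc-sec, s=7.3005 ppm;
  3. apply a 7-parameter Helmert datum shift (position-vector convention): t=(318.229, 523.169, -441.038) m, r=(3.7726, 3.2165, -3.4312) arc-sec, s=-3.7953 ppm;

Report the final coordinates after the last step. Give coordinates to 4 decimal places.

X=-1944739.6177 m, Y=358316.5795 m, Z=-6044193.3490 m

start: φ=-71.997246°, λ=169.589489°, h=229.472 m
→ ECEF (a=6378206.400, f=1/294.978698214): X=-1944847.4020, Y=357315.1092, Z=-6043627.6100
→ Helmert 7p (PV): X=-1944976.9309, Y=357651.8721, Z=-6043812.1204
→ Helmert 7p (PV): X=-1944739.6177, Y=358316.5795, Z=-6044193.3490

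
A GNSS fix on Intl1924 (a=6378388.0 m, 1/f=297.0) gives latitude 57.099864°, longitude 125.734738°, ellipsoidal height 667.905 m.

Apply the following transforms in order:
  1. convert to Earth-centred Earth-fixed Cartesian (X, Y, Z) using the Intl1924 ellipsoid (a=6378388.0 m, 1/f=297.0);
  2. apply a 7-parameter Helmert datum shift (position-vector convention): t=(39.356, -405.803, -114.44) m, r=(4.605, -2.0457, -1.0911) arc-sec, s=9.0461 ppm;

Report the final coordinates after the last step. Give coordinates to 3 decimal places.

X=-2028477.266 m, Y=2818803.982 m, Z=5332597.660 m

start: φ=57.099864°, λ=125.734738°, h=667.905 m
→ ECEF (a=6378388.000, f=1/297.0): X=-2028460.2975, Y=2819292.6061, Z=5332621.0352
→ Helmert 7p (PV): X=-2028477.2660, Y=2818803.9816, Z=5332597.6596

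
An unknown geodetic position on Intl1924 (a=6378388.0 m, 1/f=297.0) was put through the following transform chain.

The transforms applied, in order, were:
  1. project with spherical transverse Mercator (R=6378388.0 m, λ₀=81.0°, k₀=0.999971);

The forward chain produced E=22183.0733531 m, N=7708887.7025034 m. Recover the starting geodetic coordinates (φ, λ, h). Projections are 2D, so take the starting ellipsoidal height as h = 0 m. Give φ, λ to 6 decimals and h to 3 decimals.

φ=69.248485°, λ=81.562420°, h=0.000 m

start: E=22183.0734, N=7708887.7025 m
→ tm⁻¹: φ=69.24848500°, λ=81.56242000°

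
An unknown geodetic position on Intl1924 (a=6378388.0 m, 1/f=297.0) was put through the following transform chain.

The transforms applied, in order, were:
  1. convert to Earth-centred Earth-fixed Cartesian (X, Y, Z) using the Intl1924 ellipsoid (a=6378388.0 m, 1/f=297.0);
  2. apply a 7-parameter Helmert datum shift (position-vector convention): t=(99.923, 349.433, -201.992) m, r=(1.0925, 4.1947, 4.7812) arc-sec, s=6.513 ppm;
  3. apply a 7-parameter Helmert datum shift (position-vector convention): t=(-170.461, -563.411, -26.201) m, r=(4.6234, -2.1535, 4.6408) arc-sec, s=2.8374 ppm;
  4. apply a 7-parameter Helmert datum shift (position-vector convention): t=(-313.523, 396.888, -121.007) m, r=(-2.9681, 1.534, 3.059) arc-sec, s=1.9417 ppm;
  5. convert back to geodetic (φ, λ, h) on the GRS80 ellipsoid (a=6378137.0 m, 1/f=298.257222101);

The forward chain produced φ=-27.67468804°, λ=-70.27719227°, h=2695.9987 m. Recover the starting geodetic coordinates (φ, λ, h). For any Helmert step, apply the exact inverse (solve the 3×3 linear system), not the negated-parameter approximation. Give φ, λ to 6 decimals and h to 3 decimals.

start: φ=-27.674688°, λ=-70.277192°, h=2695.999 m
→ ECEF (a=6378137.000, f=1/298.257222101): X=1908373.1209, Y=-5323201.6014, Z=-2945879.2637
→ Helmert⁻¹: X=1908625.8950, Y=-5323574.0688, Z=-2945814.9474
→ Helmert⁻¹: X=1908640.4199, Y=-5323104.5243, Z=-2945680.9984
→ Helmert⁻¹: X=1908464.5678, Y=-5323479.1245, Z=-2945392.8149
→ geod (Bowring, a=6378388.000): φ=-27.67025500°, λ=-70.27726900°, h=2497.4300 m

φ=-27.670255°, λ=-70.277269°, h=2497.430 m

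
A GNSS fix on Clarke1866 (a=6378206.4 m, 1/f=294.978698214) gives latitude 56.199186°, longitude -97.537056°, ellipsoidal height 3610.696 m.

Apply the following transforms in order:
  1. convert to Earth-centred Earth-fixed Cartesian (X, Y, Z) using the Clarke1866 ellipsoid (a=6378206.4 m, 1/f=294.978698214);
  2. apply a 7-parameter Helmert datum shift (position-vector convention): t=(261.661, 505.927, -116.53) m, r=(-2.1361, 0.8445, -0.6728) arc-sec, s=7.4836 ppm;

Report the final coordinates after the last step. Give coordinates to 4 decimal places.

X=-466500.4860 m, Y=-3527292.5145 m, Z=5279572.6841 m

start: φ=56.199186°, λ=-97.537056°, h=3610.696 m
→ ECEF (a=6378206.400, f=1/294.978698214): X=-466768.7628, Y=-3527828.2398, Z=5279611.2577
→ Helmert 7p (PV): X=-466500.4860, Y=-3527292.5145, Z=5279572.6841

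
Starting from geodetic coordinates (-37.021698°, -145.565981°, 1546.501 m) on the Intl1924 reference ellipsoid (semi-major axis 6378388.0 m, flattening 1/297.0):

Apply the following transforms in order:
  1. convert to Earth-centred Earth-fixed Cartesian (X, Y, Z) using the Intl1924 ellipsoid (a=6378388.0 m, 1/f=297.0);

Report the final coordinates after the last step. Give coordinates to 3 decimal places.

X=-4206371.598 m, Y=-2883832.657 m, Z=-3820308.329 m

start: φ=-37.021698°, λ=-145.565981°, h=1546.501 m
→ ECEF (a=6378388.000, f=1/297.0): X=-4206371.5978, Y=-2883832.6568, Z=-3820308.3287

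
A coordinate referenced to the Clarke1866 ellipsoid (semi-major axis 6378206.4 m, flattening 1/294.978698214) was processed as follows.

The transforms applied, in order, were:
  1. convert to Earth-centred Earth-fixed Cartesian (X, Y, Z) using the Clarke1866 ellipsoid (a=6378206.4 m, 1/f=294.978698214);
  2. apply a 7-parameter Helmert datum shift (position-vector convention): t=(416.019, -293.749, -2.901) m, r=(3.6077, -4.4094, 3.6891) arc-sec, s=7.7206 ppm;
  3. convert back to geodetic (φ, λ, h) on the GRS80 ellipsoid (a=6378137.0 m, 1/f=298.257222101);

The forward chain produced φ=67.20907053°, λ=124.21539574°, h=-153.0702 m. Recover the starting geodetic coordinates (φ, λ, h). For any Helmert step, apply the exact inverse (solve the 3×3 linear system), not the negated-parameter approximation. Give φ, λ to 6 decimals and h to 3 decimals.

φ=67.206528°, λ=124.214780°, h=117.893 m

start: φ=67.209071°, λ=124.215396°, h=-153.070 m
→ ECEF (a=6378137.000, f=1/298.257222101): X=-1393222.5780, Y=2048880.2952, Z=5857343.4232
→ Helmert⁻¹: X=-1393465.9718, Y=2049285.5937, Z=5857295.0477
→ geod (Bowring, a=6378206.400): φ=67.20652800°, λ=124.21478000°, h=117.8930 m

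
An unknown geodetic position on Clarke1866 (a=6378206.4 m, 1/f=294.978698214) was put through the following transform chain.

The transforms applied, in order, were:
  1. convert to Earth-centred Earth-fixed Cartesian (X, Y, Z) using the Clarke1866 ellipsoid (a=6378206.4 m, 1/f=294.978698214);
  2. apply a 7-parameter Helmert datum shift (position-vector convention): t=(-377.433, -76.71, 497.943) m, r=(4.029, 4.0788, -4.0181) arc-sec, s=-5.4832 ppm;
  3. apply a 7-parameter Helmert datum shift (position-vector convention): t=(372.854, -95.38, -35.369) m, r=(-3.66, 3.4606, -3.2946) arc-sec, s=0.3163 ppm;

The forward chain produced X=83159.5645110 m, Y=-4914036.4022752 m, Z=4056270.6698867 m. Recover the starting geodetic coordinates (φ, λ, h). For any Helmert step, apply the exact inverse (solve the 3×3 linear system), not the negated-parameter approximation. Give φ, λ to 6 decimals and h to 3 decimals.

start: X=83159.5645, Y=-4914036.4023, Z=4056270.6699 m
→ Helmert⁻¹: X=82797.1211, Y=-4914010.1198, Z=4056218.9499
→ Helmert⁻¹: X=83190.5315, Y=-4913879.5101, Z=4055840.8739
→ geod (Bowring, a=6378206.400): φ=39.72278900°, λ=-89.03009200°, h=2626.8860 m

φ=39.722789°, λ=-89.030092°, h=2626.886 m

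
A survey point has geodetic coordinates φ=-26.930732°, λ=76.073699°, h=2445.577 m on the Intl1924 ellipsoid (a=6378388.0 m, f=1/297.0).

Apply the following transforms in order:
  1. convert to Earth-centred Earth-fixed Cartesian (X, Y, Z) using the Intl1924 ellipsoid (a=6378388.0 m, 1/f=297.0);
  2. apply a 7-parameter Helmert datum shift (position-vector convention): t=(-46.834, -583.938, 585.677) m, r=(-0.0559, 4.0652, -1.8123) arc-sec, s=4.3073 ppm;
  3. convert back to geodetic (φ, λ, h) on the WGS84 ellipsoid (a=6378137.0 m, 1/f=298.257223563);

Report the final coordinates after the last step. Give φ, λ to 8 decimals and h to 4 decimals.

start: φ=-26.930732°, λ=76.073699°, h=2445.577 m
→ ECEF (a=6378388.000, f=1/297.0): X=1370103.7236, Y=5525454.2335, Z=-2872522.0998
→ Helmert 7p (PV): X=1370054.7256, Y=5524881.2786, Z=-2871977.2961
→ geod (Bowring, a=6378137.000): φ=-26.92800587°, λ=76.07278970°, h=1924.8244 m

φ=-26.92800587°, λ=76.07278970°, h=1924.8244 m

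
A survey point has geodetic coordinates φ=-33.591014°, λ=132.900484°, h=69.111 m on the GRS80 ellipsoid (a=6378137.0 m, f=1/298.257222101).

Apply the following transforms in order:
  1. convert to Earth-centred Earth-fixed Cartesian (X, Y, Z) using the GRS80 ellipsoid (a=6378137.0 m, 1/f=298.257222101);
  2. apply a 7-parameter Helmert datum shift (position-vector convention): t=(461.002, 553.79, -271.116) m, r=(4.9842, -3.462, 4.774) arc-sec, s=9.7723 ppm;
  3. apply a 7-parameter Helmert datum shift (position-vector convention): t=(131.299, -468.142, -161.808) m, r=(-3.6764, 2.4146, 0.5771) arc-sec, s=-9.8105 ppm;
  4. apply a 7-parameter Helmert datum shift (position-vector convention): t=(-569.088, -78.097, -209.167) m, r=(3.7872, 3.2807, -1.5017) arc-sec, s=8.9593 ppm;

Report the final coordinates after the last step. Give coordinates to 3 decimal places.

X=-3620599.869 m, Y=3896095.980 m, Z=-3509323.939 m

start: φ=-33.591014°, λ=132.900484°, h=69.111 m
→ ECEF (a=6378137.000, f=1/298.257222101): X=-3620480.0721, Y=3896034.5717, Z=-3508785.9605
→ Helmert 7p (PV): X=-3620085.7322, Y=3896627.4255, Z=-3509057.9881
→ Helmert 7p (PV): X=-3619970.8982, Y=3896048.3834, Z=-3509212.4446
→ Helmert 7p (PV): X=-3620599.8689, Y=3896095.9803, Z=-3509323.9391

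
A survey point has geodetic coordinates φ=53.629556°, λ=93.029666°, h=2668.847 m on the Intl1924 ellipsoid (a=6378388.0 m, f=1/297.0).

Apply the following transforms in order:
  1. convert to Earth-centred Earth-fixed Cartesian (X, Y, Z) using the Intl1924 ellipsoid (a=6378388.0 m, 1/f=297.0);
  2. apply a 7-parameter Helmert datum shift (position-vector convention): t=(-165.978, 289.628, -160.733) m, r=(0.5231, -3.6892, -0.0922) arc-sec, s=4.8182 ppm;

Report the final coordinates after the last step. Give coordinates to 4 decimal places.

X=-200689.0715 m, Y=3787254.3515 m, Z=5114522.7550 m

start: φ=53.629556°, λ=93.029666°, h=2668.847 m
→ ECEF (a=6378388.000, f=1/297.0): X=-200432.3407, Y=3786959.3587, Z=5114652.8255
→ Helmert 7p (PV): X=-200689.0715, Y=3787254.3515, Z=5114522.7550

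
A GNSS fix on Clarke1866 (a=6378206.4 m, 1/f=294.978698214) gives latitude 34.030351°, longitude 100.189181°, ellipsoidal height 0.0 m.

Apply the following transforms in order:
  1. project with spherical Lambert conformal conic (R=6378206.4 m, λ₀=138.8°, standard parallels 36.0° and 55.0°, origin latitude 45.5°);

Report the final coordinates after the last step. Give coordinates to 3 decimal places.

E=-3445837.691 m, N=-419389.777 m

start: φ=34.030351°, λ=100.189181°, h=0.000 m
→ lcc (R=6378206.4, λ₀=138.8°): E=-3445837.6907, N=-419389.7770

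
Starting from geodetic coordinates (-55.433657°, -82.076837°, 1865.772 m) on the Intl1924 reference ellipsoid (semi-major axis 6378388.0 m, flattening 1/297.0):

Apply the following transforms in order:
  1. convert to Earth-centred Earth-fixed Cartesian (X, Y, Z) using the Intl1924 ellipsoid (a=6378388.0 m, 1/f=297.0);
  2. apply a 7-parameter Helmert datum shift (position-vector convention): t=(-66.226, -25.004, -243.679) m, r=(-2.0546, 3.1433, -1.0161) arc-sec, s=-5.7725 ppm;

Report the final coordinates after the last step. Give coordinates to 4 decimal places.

X=499959.6087 m, Y=-3593601.9371 m, Z=-5230753.6447 m

start: φ=-55.433657°, λ=-82.076837°, h=1865.772 m
→ ECEF (a=6378388.000, f=1/297.0): X=500126.1330, Y=-3593543.1118, Z=-5230568.3327
→ Helmert 7p (PV): X=499959.6087, Y=-3593601.9371, Z=-5230753.6447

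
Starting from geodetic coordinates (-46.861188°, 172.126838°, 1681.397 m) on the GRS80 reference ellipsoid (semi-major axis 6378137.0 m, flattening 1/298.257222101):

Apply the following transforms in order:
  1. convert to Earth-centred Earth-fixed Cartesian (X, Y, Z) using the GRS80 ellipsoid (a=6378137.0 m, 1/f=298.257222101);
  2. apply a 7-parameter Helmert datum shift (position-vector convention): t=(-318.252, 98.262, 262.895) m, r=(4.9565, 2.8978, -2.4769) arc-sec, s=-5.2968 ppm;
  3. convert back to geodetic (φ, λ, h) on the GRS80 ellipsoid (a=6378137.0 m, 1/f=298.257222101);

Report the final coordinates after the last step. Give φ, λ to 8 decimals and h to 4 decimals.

φ=-46.85642980°, λ=172.12411681°, h=1680.2513 m

start: φ=-46.861188°, λ=172.126838°, h=1681.397 m
→ ECEF (a=6378137.000, f=1/298.257222101): X=-4328916.8160, Y=598620.2240, Z=-4632453.6757
→ Helmert 7p (PV): X=-4329270.0309, Y=598878.6144, Z=-4632091.0425
→ geod (Bowring, a=6378137.000): φ=-46.85642980°, λ=172.12411681°, h=1680.2513 m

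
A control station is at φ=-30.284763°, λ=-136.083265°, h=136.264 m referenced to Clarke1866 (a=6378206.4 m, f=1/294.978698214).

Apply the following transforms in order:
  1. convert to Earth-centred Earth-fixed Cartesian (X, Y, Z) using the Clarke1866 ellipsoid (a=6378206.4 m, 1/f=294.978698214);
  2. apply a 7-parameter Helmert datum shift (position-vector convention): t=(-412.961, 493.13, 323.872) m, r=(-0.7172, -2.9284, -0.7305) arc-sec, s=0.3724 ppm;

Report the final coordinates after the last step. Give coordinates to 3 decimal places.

start: φ=-30.284763°, λ=-136.083265°, h=136.264 m
→ ECEF (a=6378206.400, f=1/294.978698214): X=-3971018.5595, Y=-3823631.1341, Z=-3197567.1778
→ Helmert 7p (PV): X=-3971401.1442, Y=-3823136.4826, Z=-3197287.5791

X=-3971401.144 m, Y=-3823136.483 m, Z=-3197287.579 m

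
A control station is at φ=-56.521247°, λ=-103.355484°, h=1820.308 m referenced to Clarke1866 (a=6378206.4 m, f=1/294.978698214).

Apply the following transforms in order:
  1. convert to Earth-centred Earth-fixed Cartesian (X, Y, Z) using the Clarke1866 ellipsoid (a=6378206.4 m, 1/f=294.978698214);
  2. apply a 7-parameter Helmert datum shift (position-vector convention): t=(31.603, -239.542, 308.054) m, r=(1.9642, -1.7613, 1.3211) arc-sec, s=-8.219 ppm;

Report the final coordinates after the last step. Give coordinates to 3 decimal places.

start: φ=-56.521247°, λ=-103.355484°, h=1820.308 m
→ ECEF (a=6378206.400, f=1/294.978698214): X=-814873.6053, Y=-3432308.2717, Z=-5297995.2897
→ Helmert 7p (PV): X=-814768.0822, Y=-3432474.3718, Z=-5297683.3343

X=-814768.082 m, Y=-3432474.372 m, Z=-5297683.334 m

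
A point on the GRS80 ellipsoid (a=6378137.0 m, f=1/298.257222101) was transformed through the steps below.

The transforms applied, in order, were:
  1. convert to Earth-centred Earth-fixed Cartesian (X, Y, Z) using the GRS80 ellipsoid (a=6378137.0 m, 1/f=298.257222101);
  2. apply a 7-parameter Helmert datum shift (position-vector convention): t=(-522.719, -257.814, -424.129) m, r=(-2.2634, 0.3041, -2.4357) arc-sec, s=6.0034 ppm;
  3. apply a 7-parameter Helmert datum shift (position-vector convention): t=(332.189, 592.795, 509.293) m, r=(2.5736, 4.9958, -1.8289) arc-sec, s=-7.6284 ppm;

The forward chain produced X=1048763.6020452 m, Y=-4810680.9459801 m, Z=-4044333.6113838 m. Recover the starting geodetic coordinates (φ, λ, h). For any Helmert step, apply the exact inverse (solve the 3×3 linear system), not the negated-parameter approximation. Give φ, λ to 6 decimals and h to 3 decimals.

start: X=1048763.6020, Y=-4810680.9460, Z=-4044333.6114 m
→ Helmert⁻¹: X=1048580.0381, Y=-4811351.6136, Z=-4044788.3313
→ Helmert⁻¹: X=1049159.2330, Y=-4811008.1475, Z=-4044391.1682
→ geod (Bowring, a=6378137.000): φ=-39.58677800°, λ=-77.69784200°, h=2601.8140 m

φ=-39.586778°, λ=-77.697842°, h=2601.814 m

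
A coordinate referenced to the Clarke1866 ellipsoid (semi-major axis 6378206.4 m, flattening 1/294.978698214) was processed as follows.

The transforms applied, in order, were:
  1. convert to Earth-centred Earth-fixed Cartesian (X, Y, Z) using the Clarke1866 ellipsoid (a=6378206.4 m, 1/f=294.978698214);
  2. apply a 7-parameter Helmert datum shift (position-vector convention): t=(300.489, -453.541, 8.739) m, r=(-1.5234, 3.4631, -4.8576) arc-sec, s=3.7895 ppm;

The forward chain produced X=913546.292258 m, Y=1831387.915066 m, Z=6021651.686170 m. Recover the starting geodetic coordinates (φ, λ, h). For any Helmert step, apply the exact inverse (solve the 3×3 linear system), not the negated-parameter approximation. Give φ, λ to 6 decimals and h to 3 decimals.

start: X=913546.2923, Y=1831387.9151, Z=6021651.6862 m
→ Helmert⁻¹: X=913098.1018, Y=1831811.5443, Z=6021648.9879
→ geod (Bowring, a=6378206.400): φ=71.34520300°, λ=63.50524700°, h=1182.1310 m

φ=71.345203°, λ=63.505247°, h=1182.131 m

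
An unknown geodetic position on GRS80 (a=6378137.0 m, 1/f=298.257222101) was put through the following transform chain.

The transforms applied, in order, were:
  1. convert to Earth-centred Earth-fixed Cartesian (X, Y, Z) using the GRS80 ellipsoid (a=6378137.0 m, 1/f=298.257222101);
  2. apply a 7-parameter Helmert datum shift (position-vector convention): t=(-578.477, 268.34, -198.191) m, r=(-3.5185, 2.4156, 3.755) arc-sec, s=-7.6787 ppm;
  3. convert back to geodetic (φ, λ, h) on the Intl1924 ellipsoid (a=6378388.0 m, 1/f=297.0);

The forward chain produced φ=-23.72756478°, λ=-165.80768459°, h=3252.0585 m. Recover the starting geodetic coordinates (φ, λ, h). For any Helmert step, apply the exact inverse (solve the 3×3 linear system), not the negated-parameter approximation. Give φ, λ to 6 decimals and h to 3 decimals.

start: φ=-23.727565°, λ=-165.807685°, h=3252.059 m
→ ECEF (a=6378388.000, f=1/297.0): X=-5666963.8567, Y=-1433153.6066, Z=-2552031.2816
→ Helmert⁻¹: X=-5666425.0969, Y=-1433286.2661, Z=-2551943.4952
→ geod (Bowring, a=6378137.000): φ=-23.72801200°, λ=-165.80512900°, h=3004.5990 m

φ=-23.728012°, λ=-165.805129°, h=3004.599 m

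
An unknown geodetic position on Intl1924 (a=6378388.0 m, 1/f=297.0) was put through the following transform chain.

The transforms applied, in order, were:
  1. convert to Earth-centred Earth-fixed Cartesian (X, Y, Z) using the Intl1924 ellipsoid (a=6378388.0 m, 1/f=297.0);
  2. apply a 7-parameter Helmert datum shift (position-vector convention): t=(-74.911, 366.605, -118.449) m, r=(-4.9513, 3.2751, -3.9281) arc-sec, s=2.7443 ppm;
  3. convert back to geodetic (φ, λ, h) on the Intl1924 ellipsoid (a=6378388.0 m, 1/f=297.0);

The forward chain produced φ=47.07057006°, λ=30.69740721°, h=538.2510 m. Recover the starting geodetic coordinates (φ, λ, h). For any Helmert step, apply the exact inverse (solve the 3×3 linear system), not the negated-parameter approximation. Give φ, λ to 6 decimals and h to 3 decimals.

φ=47.073588°, λ=30.693078°, h=524.472 m

start: φ=47.070570°, λ=30.697407°, h=538.251 m
→ ECEF (a=6378388.000, f=1/297.0): X=3742622.7460, Y=2221977.7015, Z=4647591.7830
→ Helmert⁻¹: X=3742571.2800, Y=2221564.7044, Z=4647810.2301
→ geod (Bowring, a=6378388.000): φ=47.07358800°, λ=30.69307800°, h=524.4720 m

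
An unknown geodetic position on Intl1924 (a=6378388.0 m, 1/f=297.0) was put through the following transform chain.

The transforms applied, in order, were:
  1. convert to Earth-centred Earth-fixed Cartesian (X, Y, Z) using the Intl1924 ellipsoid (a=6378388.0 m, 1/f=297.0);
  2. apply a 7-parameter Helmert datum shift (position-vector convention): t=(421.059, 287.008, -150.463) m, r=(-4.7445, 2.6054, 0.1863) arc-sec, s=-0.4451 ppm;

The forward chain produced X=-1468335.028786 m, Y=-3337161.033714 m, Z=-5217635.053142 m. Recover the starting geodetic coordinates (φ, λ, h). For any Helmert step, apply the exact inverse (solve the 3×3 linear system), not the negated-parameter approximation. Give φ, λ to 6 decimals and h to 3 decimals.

φ=-55.234182°, λ=-113.753370°, h=1439.159 m

start: X=-1468335.0288, Y=-3337161.0337, Z=-5217635.0531 m
→ Helmert⁻¹: X=-1468693.8508, Y=-3337328.1859, Z=-5217582.2292
→ geod (Bowring, a=6378388.000): φ=-55.23418200°, λ=-113.75337000°, h=1439.1590 m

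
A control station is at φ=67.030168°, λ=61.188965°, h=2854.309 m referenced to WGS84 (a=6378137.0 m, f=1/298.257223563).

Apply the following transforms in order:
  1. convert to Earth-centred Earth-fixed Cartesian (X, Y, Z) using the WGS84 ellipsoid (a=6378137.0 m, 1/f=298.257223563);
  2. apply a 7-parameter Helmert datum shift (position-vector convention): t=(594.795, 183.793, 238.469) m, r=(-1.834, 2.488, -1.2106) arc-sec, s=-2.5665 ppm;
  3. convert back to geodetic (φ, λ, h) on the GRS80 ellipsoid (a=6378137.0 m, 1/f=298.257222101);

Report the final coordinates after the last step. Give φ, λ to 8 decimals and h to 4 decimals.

φ=67.02653208°, λ=61.17786203°, h=3232.0698 m

start: φ=67.030168°, λ=61.188965°, h=2854.309 m
→ ECEF (a=6378137.000, f=1/298.257223563): X=1203481.5837, Y=2188126.5144, Z=5852355.0945
→ Helmert 7p (PV): X=1204156.7243, Y=2188349.6642, Z=5852544.5712
→ geod (Bowring, a=6378137.000): φ=67.02653208°, λ=61.17786203°, h=3232.0698 m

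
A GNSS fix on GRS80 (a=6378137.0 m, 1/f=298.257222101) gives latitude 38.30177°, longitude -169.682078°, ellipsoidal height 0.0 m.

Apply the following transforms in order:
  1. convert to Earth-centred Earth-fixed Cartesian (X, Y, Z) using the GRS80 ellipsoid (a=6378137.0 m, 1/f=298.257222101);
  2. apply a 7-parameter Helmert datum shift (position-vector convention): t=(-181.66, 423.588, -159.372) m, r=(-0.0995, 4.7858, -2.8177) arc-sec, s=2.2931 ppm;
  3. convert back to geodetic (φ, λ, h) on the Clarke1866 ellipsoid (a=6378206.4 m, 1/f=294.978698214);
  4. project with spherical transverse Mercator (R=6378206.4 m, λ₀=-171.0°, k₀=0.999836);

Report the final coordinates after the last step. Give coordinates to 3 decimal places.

start: φ=38.301770°, λ=-169.682078°, h=0.000 m
→ ECEF (a=6378137.000, f=1/298.257222101): X=-4930693.0403, Y=-897652.1287, Z=3931784.9585
→ Helmert 7p (PV): X=-4930807.0431, Y=-897161.3461, Z=3931749.4387
→ geod (Bowring, a=6378206.400): φ=38.30346671°, λ=-169.68783146°, h=18.8479 m
→ tm (R=6378206.4, λ₀=-171.0°): E=114611.5228, N=4264083.0521

E=114611.523 m, N=4264083.052 m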